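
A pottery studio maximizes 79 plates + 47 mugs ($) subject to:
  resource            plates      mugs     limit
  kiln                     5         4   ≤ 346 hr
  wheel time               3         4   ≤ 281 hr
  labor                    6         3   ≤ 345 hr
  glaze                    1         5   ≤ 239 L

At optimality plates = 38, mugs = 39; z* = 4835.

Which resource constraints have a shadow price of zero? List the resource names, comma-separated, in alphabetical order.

glaze, wheel time

kiln: 346/346 (binding)
wheel time: 270/281 (slack 11)
labor: 345/345 (binding)
glaze: 233/239 (slack 6)
By complementary slackness, a constraint with positive slack has shadow price 0 → glaze, wheel time.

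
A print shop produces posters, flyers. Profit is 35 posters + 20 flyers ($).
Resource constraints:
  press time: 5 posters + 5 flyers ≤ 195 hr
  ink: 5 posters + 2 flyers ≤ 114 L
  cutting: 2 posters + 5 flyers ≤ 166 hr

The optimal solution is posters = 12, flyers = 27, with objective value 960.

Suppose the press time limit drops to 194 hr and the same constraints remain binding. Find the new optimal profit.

958

Binding: press time and ink. Non-binding: cutting (7 unused).
Since cutting is not tight, its dual is 0.
Dual feasibility on the basic columns requires 5·y_press time + 5·y_ink = 35, 5·y_press time + 2·y_ink = 20.
Solving: y_press time = 2, y_ink = 5.
Δz = y_press time·Δb = 2 × (-1) = -2, so new z* = 960 − 2 = 958.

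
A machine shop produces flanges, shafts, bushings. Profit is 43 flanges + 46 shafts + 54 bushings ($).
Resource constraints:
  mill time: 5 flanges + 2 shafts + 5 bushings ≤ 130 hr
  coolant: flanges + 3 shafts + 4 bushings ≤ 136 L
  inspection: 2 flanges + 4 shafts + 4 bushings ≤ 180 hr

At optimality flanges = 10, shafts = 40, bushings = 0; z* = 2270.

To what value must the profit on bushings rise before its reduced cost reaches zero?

61

At the optimum: mill time uses 130 of 130 (binding); coolant uses 130 of 136 (slack = 6); inspection uses 180 of 180 (binding).
Slack constraints have shadow price 0 (complementary slackness).
Dual feasibility on the basic columns requires 5·y_mill time + 2·y_inspection = 43, 2·y_mill time + 4·y_inspection = 46.
→ y_mill time = 5 and y_inspection = 9.
bushings enters the basis when its profit ≥ yᵀa₃ = 5·5 + 9·4 = 61.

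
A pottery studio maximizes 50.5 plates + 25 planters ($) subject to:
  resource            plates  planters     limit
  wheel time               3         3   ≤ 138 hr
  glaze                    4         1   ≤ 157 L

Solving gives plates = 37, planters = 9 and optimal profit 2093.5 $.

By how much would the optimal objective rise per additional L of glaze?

At the optimum: wheel time uses 138 of 138 (binding); glaze uses 157 of 157 (binding).
From A_Bᵀ y = c: 3·y_wheel time + 4·y_glaze = 50.5; 3·y_wheel time + 1·y_glaze = 25.
→ y_wheel time = 5.5 and y_glaze = 8.5.
Shadow price of glaze = 8.5.

8.5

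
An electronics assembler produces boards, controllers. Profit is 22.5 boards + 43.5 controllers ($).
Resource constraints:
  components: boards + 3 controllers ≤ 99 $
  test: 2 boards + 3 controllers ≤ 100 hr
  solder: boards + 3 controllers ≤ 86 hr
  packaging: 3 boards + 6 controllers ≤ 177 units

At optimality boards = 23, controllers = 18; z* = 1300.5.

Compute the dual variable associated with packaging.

Check each constraint at x*: components 77/99 (slack 22); test 100/100 (tight); solder 77/86 (slack 9); packaging 177/177 (tight).
Since components, solder are not tight, their duals are 0.
The binding rows give the dual system: 2·y_test + 3·y_packaging = 22.5 and 3·y_test + 6·y_packaging = 43.5.
→ y_test = 1.5 and y_packaging = 6.5.
Shadow price of packaging = 6.5.

6.5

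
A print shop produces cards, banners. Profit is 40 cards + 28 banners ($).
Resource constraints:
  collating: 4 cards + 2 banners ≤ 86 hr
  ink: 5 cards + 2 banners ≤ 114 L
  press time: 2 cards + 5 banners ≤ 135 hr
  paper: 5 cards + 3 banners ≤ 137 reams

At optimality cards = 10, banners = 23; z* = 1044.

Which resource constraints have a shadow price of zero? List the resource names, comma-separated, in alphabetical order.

collating: 86/86 (binding)
ink: 96/114 (slack 18)
press time: 135/135 (binding)
paper: 119/137 (slack 18)
By complementary slackness, a constraint with positive slack has shadow price 0 → ink, paper.

ink, paper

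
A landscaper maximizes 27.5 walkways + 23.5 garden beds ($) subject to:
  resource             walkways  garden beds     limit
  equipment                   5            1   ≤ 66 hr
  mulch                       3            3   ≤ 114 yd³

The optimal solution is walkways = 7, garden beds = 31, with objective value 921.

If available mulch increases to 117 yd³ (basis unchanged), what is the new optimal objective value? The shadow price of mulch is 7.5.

Δb = 3, so new z* = 921 + (7.5)·(3) = 921 + 22.5 = 943.5.

943.5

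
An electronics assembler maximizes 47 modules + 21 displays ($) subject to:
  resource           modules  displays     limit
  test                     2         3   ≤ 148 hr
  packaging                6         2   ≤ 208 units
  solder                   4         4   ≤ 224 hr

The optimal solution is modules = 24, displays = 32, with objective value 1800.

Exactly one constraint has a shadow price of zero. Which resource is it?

test

test: 144/148 (slack 4)
packaging: 208/208 (binding)
solder: 224/224 (binding)
By complementary slackness, a constraint with positive slack has shadow price 0 → test.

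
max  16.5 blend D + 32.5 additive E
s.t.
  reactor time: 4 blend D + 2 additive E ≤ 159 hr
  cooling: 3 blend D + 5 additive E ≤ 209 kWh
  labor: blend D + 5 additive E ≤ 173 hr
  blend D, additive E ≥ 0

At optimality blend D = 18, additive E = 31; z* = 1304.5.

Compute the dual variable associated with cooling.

5

Binding: cooling and labor. Non-binding: reactor time (25 unused).
By complementary slackness, y = 0 for the non-binding constraint.
The binding rows give the dual system: 3·y_cooling + 1·y_labor = 16.5 and 5·y_cooling + 5·y_labor = 32.5.
Solving: y_cooling = 5, y_labor = 1.5.
Shadow price of cooling = 5.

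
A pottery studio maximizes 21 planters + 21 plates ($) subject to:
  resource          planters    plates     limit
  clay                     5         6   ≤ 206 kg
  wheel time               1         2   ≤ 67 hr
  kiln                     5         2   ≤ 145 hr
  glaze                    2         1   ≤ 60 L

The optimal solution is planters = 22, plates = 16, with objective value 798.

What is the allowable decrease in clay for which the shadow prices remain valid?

Binding constraints: clay, glaze. The basis is B = [[5,6],[2,1]] with det -7.
Per unit decrease in clay, x* moves by d = (0.1429, -0.2857).
The basis stays optimal until kiln becomes binding; allowable decrease = 21 kg.

21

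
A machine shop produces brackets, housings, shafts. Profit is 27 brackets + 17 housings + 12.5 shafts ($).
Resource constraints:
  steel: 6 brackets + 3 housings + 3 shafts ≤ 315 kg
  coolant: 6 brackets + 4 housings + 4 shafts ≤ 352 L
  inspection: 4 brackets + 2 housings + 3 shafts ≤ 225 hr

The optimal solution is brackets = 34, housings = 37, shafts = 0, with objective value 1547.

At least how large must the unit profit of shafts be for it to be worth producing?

17

At the optimum: steel uses 315 of 315 (binding); coolant uses 352 of 352 (binding); inspection uses 210 of 225 (slack = 15).
Slack constraints have shadow price 0 (complementary slackness).
The binding rows give the dual system: 6·y_steel + 6·y_coolant = 27 and 3·y_steel + 4·y_coolant = 17.
→ y_steel = 1 and y_coolant = 3.5.
shafts enters the basis when its profit ≥ yᵀa₃ = 1·3 + 3.5·4 = 17.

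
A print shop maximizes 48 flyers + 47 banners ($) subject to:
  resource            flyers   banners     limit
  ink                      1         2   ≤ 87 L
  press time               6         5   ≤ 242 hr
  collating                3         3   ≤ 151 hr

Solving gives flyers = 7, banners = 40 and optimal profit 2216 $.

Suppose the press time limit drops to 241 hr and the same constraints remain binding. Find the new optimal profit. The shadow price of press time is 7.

Δb = -1, so new z* = 2216 + (7)·(-1) = 2216 − 7 = 2209.

2209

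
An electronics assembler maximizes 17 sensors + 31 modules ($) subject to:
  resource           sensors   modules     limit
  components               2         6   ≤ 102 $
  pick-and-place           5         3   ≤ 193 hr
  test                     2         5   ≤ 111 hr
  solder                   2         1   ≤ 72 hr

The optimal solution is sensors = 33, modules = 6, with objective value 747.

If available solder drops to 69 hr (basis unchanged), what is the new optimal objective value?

735

Check each constraint at x*: components 102/102 (tight); pick-and-place 183/193 (slack 10); test 96/111 (slack 15); solder 72/72 (tight).
By complementary slackness, y = 0 for the non-binding constraints.
From A_Bᵀ y = c: 2·y_components + 2·y_solder = 17; 6·y_components + 1·y_solder = 31.
Solving: y_components = 4.5, y_solder = 4.
Δz = y_solder·Δb = 4 × (-3) = -12, so new z* = 747 − 12 = 735.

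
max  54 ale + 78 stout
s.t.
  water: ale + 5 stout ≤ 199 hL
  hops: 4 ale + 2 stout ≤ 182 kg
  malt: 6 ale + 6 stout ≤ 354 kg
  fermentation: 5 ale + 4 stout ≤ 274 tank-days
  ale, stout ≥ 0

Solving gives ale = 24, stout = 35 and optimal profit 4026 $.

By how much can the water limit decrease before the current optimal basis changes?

Binding constraints: water, malt. The basis is B = [[1,5],[6,6]] with det -24.
Per unit decrease in water, x* moves by d = (0.25, -0.25).
The basis stays optimal until hops becomes binding; allowable decrease = 32 hL.

32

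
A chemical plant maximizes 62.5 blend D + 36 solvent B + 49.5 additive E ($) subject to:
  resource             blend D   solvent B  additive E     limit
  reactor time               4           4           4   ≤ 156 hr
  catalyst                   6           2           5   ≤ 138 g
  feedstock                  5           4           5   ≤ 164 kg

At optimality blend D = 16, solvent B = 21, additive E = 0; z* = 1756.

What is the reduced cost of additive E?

-8

At the optimum: reactor time uses 148 of 156 (slack = 8); catalyst uses 138 of 138 (binding); feedstock uses 164 of 164 (binding).
Slack constraints have shadow price 0 (complementary slackness).
Dual feasibility on the basic columns requires 6·y_catalyst + 5·y_feedstock = 62.5, 2·y_catalyst + 4·y_feedstock = 36.
Solving: y_catalyst = 5, y_feedstock = 6.5.
Reduced cost of additive E: c₃ − yᵀa₃ = 49.5 − (5·5 + 6.5·5) = 49.5 − 57.5 = -8.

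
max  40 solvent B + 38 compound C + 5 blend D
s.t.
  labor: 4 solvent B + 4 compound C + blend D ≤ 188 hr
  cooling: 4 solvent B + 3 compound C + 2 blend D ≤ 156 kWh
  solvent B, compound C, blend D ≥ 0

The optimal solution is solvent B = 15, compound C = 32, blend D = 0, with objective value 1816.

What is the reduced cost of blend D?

-7

Check each constraint at x*: labor 188/188 (tight); cooling 156/156 (tight).
The binding rows give the dual system: 4·y_labor + 4·y_cooling = 40 and 4·y_labor + 3·y_cooling = 38.
Solving: y_labor = 8, y_cooling = 2.
Reduced cost of blend D: c₃ − yᵀa₃ = 5 − (8·1 + 2·2) = 5 − 12 = -7.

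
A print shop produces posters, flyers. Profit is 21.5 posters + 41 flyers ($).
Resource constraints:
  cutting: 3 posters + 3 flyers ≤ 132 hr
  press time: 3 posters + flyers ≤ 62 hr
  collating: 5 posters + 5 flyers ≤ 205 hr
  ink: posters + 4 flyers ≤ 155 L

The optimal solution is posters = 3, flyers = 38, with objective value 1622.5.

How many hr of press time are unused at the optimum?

15

press time used = 3·3 + 1·38 = 47; slack = 62 − 47 = 15.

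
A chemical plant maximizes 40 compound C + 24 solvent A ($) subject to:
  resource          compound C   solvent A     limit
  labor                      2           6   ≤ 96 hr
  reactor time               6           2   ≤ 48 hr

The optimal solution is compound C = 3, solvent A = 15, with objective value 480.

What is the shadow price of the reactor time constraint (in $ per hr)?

Both labor and reactor time are binding at x*.
From A_Bᵀ y = c: 2·y_labor + 6·y_reactor time = 40; 6·y_labor + 2·y_reactor time = 24.
→ y_labor = 2 and y_reactor time = 6.
Shadow price of reactor time = 6.

6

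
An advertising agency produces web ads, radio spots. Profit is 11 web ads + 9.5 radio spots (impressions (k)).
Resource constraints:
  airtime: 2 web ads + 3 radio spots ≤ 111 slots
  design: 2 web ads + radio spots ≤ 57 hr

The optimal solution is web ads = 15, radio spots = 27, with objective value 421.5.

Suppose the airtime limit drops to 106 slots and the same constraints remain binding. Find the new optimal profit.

Both airtime and design are binding at x*.
From A_Bᵀ y = c: 2·y_airtime + 2·y_design = 11; 3·y_airtime + 1·y_design = 9.5.
Solving: y_airtime = 2, y_design = 3.5.
Δz = y_airtime·Δb = 2 × (-5) = -10, so new z* = 421.5 − 10 = 411.5.

411.5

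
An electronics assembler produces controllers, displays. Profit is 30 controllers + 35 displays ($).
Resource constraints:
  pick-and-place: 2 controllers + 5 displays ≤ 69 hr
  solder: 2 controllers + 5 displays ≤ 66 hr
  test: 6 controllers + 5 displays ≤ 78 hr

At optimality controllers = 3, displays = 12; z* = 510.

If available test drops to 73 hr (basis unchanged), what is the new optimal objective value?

490

Check each constraint at x*: pick-and-place 66/69 (slack 3); solder 66/66 (tight); test 78/78 (tight).
Since pick-and-place is not tight, its dual is 0.
Dual feasibility on the basic columns requires 2·y_solder + 6·y_test = 30, 5·y_solder + 5·y_test = 35.
→ y_solder = 3 and y_test = 4.
Δz = y_test·Δb = 4 × (-5) = -20, so new z* = 510 − 20 = 490.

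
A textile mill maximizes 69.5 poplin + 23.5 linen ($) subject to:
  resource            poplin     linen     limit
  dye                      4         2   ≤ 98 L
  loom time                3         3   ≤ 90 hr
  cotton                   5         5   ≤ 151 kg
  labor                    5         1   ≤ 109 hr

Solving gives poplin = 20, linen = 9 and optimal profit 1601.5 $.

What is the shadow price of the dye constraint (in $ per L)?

8

At the optimum: dye uses 98 of 98 (binding); loom time uses 87 of 90 (slack = 3); cotton uses 145 of 151 (slack = 6); labor uses 109 of 109 (binding).
By complementary slackness, y = 0 for the non-binding constraints.
Dual feasibility on the basic columns requires 4·y_dye + 5·y_labor = 69.5, 2·y_dye + 1·y_labor = 23.5.
→ y_dye = 8 and y_labor = 7.5.
Shadow price of dye = 8.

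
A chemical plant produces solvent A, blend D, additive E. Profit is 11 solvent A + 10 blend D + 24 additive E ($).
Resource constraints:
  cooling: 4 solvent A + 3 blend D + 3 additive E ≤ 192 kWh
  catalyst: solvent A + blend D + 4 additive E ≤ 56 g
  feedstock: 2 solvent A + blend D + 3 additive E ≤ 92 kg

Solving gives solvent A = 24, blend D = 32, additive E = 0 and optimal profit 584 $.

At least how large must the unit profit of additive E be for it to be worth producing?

31

Binding: cooling and catalyst. Non-binding: feedstock (12 unused).
Slack constraints have shadow price 0 (complementary slackness).
Dual feasibility on the basic columns requires 4·y_cooling + 1·y_catalyst = 11, 3·y_cooling + 1·y_catalyst = 10.
Solving: y_cooling = 1, y_catalyst = 7.
additive E enters the basis when its profit ≥ yᵀa₃ = 1·3 + 7·4 = 31.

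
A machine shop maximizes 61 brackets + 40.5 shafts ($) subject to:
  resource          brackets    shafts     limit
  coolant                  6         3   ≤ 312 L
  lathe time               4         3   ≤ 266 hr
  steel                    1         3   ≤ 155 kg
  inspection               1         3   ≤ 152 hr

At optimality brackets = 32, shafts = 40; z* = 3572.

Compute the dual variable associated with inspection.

At the optimum: coolant uses 312 of 312 (binding); lathe time uses 248 of 266 (slack = 18); steel uses 152 of 155 (slack = 3); inspection uses 152 of 152 (binding).
By complementary slackness, y = 0 for the non-binding constraints.
The binding rows give the dual system: 6·y_coolant + 1·y_inspection = 61 and 3·y_coolant + 3·y_inspection = 40.5.
This yields shadow prices y_coolant = 9.5, y_inspection = 4.
Shadow price of inspection = 4.

4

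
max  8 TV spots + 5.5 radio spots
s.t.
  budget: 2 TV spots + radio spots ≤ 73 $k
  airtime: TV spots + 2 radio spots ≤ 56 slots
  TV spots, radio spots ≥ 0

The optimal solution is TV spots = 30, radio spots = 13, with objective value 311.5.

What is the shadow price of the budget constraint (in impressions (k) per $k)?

3.5

Check each constraint at x*: budget 73/73 (tight); airtime 56/56 (tight).
The binding rows give the dual system: 2·y_budget + 1·y_airtime = 8 and 1·y_budget + 2·y_airtime = 5.5.
Solving: y_budget = 3.5, y_airtime = 1.
Shadow price of budget = 3.5.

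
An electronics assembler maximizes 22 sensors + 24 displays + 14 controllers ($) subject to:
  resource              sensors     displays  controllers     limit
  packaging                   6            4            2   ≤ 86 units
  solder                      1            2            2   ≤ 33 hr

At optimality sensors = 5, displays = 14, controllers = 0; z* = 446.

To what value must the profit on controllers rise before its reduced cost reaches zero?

19

Check each constraint at x*: packaging 86/86 (tight); solder 33/33 (tight).
The binding rows give the dual system: 6·y_packaging + 1·y_solder = 22 and 4·y_packaging + 2·y_solder = 24.
→ y_packaging = 2.5 and y_solder = 7.
controllers enters the basis when its profit ≥ yᵀa₃ = 2.5·2 + 7·2 = 19.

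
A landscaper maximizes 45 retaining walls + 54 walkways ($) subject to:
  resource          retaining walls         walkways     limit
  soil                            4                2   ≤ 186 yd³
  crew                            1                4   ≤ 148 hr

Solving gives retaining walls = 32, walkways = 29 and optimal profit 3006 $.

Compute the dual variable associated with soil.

Both soil and crew are binding at x*.
Dual feasibility on the basic columns requires 4·y_soil + 1·y_crew = 45, 2·y_soil + 4·y_crew = 54.
Solving: y_soil = 9, y_crew = 9.
Shadow price of soil = 9.

9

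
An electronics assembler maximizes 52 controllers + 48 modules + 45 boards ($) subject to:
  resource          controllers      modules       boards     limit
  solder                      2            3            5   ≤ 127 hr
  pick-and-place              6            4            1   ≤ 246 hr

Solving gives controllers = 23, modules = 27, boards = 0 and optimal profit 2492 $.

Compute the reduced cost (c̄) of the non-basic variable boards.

Both solder and pick-and-place are binding at x*.
From A_Bᵀ y = c: 2·y_solder + 6·y_pick-and-place = 52; 3·y_solder + 4·y_pick-and-place = 48.
→ y_solder = 8 and y_pick-and-place = 6.
Reduced cost of boards: c₃ − yᵀa₃ = 45 − (8·5 + 6·1) = 45 − 46 = -1.

-1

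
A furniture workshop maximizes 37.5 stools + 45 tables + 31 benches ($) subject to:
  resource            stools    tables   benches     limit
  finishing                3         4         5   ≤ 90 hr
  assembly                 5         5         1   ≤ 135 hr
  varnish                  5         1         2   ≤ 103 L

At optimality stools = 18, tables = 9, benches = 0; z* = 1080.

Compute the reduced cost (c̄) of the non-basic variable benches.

-9.5

Binding: finishing and assembly. Non-binding: varnish (4 unused).
Slack constraints have shadow price 0 (complementary slackness).
Dual feasibility on the basic columns requires 3·y_finishing + 5·y_assembly = 37.5, 4·y_finishing + 5·y_assembly = 45.
→ y_finishing = 7.5 and y_assembly = 3.
Reduced cost of benches: c₃ − yᵀa₃ = 31 − (7.5·5 + 3·1) = 31 − 40.5 = -9.5.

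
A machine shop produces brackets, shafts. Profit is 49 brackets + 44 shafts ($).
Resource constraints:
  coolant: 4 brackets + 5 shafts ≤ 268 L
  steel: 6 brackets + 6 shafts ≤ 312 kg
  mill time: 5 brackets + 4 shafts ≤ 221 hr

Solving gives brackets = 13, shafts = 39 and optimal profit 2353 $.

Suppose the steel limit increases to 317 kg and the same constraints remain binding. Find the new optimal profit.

2373

At the optimum: coolant uses 247 of 268 (slack = 21); steel uses 312 of 312 (binding); mill time uses 221 of 221 (binding).
Since coolant is not tight, its dual is 0.
The binding rows give the dual system: 6·y_steel + 5·y_mill time = 49 and 6·y_steel + 4·y_mill time = 44.
→ y_steel = 4 and y_mill time = 5.
Δz = y_steel·Δb = 4 × (5) = 20, so new z* = 2353 + 20 = 2373.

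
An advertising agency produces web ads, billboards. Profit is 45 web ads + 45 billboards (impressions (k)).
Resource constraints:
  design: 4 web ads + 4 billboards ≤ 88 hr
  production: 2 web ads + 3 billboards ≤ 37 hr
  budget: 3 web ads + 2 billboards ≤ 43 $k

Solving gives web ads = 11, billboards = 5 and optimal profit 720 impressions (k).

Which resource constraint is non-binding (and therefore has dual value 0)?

design

design: 64/88 (slack 24)
production: 37/37 (binding)
budget: 43/43 (binding)
By complementary slackness, a constraint with positive slack has shadow price 0 → design.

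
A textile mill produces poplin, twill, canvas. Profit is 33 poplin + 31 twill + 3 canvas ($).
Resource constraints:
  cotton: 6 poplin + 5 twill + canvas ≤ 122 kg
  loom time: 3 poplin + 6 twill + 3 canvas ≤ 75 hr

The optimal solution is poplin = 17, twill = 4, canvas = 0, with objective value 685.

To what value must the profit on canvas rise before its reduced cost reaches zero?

8

At the optimum: cotton uses 122 of 122 (binding); loom time uses 75 of 75 (binding).
The binding rows give the dual system: 6·y_cotton + 3·y_loom time = 33 and 5·y_cotton + 6·y_loom time = 31.
Solving: y_cotton = 5, y_loom time = 1.
canvas enters the basis when its profit ≥ yᵀa₃ = 5·1 + 1·3 = 8.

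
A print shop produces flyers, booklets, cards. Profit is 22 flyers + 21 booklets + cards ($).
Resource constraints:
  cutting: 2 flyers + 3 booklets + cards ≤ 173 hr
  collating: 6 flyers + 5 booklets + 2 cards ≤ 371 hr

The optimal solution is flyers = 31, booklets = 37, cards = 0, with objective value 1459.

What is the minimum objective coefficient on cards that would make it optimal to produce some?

At the optimum: cutting uses 173 of 173 (binding); collating uses 371 of 371 (binding).
From A_Bᵀ y = c: 2·y_cutting + 6·y_collating = 22; 3·y_cutting + 5·y_collating = 21.
This yields shadow prices y_cutting = 2, y_collating = 3.
cards enters the basis when its profit ≥ yᵀa₃ = 2·1 + 3·2 = 8.

8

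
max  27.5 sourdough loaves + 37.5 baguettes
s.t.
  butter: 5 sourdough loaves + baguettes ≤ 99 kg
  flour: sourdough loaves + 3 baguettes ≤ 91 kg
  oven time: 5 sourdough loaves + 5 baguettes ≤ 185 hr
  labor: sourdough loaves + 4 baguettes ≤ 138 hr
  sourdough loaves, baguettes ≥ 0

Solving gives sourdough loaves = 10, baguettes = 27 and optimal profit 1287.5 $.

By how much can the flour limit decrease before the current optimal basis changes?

Binding constraints: flour, oven time. The basis is B = [[1,3],[5,5]] with det -10.
Per unit decrease in flour, x* moves by d = (0.5, -0.5).
The basis stays optimal until butter becomes binding; allowable decrease = 11 kg.

11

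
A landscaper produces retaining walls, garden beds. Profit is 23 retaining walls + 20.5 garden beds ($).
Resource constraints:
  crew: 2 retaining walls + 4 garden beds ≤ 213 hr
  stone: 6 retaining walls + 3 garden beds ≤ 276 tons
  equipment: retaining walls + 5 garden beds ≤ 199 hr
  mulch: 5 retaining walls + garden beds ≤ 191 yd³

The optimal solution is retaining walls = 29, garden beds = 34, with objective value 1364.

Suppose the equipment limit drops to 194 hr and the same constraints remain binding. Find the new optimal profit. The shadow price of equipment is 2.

Δb = -5, so new z* = 1364 + (2)·(-5) = 1364 − 10 = 1354.

1354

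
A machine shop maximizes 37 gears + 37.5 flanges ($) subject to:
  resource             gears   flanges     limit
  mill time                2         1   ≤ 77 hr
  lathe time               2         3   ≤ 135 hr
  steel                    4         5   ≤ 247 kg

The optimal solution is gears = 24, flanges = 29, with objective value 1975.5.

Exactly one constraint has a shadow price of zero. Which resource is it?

mill time: 77/77 (binding)
lathe time: 135/135 (binding)
steel: 241/247 (slack 6)
By complementary slackness, a constraint with positive slack has shadow price 0 → steel.

steel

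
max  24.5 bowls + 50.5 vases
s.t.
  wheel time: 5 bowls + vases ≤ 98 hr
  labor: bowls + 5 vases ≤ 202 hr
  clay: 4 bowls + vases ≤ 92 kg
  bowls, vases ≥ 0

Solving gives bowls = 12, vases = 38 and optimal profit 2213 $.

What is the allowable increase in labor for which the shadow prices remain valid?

144

Binding constraints: wheel time, labor. The basis is B = [[5,1],[1,5]] with det 24.
Per unit increase in labor, x* moves by d = (-0.0417, 0.2083).
The basis stays optimal until clay becomes binding; allowable increase = 144 hr.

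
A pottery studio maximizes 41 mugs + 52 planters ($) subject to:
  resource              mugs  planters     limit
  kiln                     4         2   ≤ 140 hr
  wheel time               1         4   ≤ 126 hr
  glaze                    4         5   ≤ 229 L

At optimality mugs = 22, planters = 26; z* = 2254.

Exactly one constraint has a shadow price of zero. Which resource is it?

glaze

kiln: 140/140 (binding)
wheel time: 126/126 (binding)
glaze: 218/229 (slack 11)
By complementary slackness, a constraint with positive slack has shadow price 0 → glaze.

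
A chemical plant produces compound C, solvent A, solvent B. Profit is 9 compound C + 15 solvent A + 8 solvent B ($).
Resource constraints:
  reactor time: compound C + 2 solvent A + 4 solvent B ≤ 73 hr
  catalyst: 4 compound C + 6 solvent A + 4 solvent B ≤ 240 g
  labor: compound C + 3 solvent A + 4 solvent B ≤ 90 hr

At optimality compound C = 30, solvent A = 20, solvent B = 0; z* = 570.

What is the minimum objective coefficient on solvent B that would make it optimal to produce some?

Binding: catalyst and labor. Non-binding: reactor time (3 unused).
Since reactor time is not tight, its dual is 0.
The binding rows give the dual system: 4·y_catalyst + 1·y_labor = 9 and 6·y_catalyst + 3·y_labor = 15.
Solving: y_catalyst = 2, y_labor = 1.
solvent B enters the basis when its profit ≥ yᵀa₃ = 2·4 + 1·4 = 12.

12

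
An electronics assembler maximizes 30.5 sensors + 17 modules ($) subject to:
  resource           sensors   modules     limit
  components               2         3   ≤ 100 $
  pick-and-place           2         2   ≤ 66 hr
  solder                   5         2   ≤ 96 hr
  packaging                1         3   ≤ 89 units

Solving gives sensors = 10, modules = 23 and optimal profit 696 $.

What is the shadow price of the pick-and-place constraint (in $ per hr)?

4

Check each constraint at x*: components 89/100 (slack 11); pick-and-place 66/66 (tight); solder 96/96 (tight); packaging 79/89 (slack 10).
Since components, packaging are not tight, their duals are 0.
From A_Bᵀ y = c: 2·y_pick-and-place + 5·y_solder = 30.5; 2·y_pick-and-place + 2·y_solder = 17.
Solving: y_pick-and-place = 4, y_solder = 4.5.
Shadow price of pick-and-place = 4.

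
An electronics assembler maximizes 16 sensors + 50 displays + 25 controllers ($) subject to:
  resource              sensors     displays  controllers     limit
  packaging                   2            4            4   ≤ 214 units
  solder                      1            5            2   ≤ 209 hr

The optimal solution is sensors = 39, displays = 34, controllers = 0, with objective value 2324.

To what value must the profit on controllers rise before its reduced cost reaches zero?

32

At the optimum: packaging uses 214 of 214 (binding); solder uses 209 of 209 (binding).
The binding rows give the dual system: 2·y_packaging + 1·y_solder = 16 and 4·y_packaging + 5·y_solder = 50.
Solving: y_packaging = 5, y_solder = 6.
controllers enters the basis when its profit ≥ yᵀa₃ = 5·4 + 6·2 = 32.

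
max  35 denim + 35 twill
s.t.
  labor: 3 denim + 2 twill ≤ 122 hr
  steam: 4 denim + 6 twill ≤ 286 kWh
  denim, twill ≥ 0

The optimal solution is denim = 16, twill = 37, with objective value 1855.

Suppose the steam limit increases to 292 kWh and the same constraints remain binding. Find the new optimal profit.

1876

Check each constraint at x*: labor 122/122 (tight); steam 286/286 (tight).
From A_Bᵀ y = c: 3·y_labor + 4·y_steam = 35; 2·y_labor + 6·y_steam = 35.
→ y_labor = 7 and y_steam = 3.5.
Δz = y_steam·Δb = 3.5 × (6) = 21, so new z* = 1855 + 21 = 1876.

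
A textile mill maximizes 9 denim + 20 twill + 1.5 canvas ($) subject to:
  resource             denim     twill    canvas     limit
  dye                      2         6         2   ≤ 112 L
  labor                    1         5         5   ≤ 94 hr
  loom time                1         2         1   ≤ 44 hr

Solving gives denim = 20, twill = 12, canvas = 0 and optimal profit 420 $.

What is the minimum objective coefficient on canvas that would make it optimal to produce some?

Binding: dye and loom time. Non-binding: labor (14 unused).
Since labor is not tight, its dual is 0.
From A_Bᵀ y = c: 2·y_dye + 1·y_loom time = 9; 6·y_dye + 2·y_loom time = 20.
Solving: y_dye = 1, y_loom time = 7.
canvas enters the basis when its profit ≥ yᵀa₃ = 1·2 + 7·1 = 9.

9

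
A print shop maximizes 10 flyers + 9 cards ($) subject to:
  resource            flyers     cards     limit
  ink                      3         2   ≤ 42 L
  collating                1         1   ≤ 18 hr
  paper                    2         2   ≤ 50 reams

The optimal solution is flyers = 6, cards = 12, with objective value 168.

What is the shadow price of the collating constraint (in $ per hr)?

7

At the optimum: ink uses 42 of 42 (binding); collating uses 18 of 18 (binding); paper uses 36 of 50 (slack = 14).
Since paper is not tight, its dual is 0.
The binding rows give the dual system: 3·y_ink + 1·y_collating = 10 and 2·y_ink + 1·y_collating = 9.
Solving: y_ink = 1, y_collating = 7.
Shadow price of collating = 7.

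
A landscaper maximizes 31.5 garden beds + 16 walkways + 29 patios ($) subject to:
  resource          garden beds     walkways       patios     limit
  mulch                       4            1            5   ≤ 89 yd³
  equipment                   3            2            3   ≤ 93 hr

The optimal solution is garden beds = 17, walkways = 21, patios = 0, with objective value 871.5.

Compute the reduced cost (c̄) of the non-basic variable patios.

-5.5

At the optimum: mulch uses 89 of 89 (binding); equipment uses 93 of 93 (binding).
Dual feasibility on the basic columns requires 4·y_mulch + 3·y_equipment = 31.5, 1·y_mulch + 2·y_equipment = 16.
Solving: y_mulch = 3, y_equipment = 6.5.
Reduced cost of patios: c₃ − yᵀa₃ = 29 − (3·5 + 6.5·3) = 29 − 34.5 = -5.5.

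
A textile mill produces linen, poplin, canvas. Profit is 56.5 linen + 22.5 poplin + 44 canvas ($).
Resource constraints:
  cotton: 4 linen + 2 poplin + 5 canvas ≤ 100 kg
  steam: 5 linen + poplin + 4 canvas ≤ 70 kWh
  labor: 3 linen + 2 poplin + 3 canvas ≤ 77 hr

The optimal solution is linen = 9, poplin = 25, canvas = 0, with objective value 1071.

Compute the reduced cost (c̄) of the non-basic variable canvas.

Binding: steam and labor. Non-binding: cotton (14 unused).
By complementary slackness, y = 0 for the non-binding constraint.
The binding rows give the dual system: 5·y_steam + 3·y_labor = 56.5 and 1·y_steam + 2·y_labor = 22.5.
→ y_steam = 6.5 and y_labor = 8.
Reduced cost of canvas: c₃ − yᵀa₃ = 44 − (6.5·4 + 8·3) = 44 − 50 = -6.

-6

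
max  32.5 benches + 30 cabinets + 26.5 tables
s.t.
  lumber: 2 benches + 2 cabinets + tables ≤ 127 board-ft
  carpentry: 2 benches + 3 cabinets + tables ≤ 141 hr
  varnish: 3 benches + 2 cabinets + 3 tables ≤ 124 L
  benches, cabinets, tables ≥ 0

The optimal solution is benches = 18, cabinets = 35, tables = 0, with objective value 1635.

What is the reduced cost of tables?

-1

At the optimum: lumber uses 106 of 127 (slack = 21); carpentry uses 141 of 141 (binding); varnish uses 124 of 124 (binding).
By complementary slackness, y = 0 for the non-binding constraint.
The binding rows give the dual system: 2·y_carpentry + 3·y_varnish = 32.5 and 3·y_carpentry + 2·y_varnish = 30.
Solving: y_carpentry = 5, y_varnish = 7.5.
Reduced cost of tables: c₃ − yᵀa₃ = 26.5 − (5·1 + 7.5·3) = 26.5 − 27.5 = -1.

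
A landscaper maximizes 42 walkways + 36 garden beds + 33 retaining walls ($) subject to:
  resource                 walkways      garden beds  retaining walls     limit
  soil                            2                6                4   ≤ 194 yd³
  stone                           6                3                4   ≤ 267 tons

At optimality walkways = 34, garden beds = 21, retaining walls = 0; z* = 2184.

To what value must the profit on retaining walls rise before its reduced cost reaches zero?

36

At the optimum: soil uses 194 of 194 (binding); stone uses 267 of 267 (binding).
The binding rows give the dual system: 2·y_soil + 6·y_stone = 42 and 6·y_soil + 3·y_stone = 36.
→ y_soil = 3 and y_stone = 6.
retaining walls enters the basis when its profit ≥ yᵀa₃ = 3·4 + 6·4 = 36.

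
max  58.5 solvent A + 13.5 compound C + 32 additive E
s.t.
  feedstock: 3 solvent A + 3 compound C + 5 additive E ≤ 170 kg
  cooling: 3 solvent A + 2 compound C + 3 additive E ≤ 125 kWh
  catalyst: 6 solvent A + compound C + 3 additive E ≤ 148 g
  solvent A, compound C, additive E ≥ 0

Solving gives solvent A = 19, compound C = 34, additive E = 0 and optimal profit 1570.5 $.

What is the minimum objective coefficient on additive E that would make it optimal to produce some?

At the optimum: feedstock uses 159 of 170 (slack = 11); cooling uses 125 of 125 (binding); catalyst uses 148 of 148 (binding).
By complementary slackness, y = 0 for the non-binding constraint.
Dual feasibility on the basic columns requires 3·y_cooling + 6·y_catalyst = 58.5, 2·y_cooling + 1·y_catalyst = 13.5.
→ y_cooling = 2.5 and y_catalyst = 8.5.
additive E enters the basis when its profit ≥ yᵀa₃ = 2.5·3 + 8.5·3 = 33.

33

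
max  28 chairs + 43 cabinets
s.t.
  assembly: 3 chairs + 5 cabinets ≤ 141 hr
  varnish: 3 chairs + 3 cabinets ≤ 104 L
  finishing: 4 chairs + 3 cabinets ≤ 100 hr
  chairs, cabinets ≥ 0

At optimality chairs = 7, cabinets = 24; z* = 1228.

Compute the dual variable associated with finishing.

At the optimum: assembly uses 141 of 141 (binding); varnish uses 93 of 104 (slack = 11); finishing uses 100 of 100 (binding).
By complementary slackness, y = 0 for the non-binding constraint.
From A_Bᵀ y = c: 3·y_assembly + 4·y_finishing = 28; 5·y_assembly + 3·y_finishing = 43.
Solving: y_assembly = 8, y_finishing = 1.
Shadow price of finishing = 1.

1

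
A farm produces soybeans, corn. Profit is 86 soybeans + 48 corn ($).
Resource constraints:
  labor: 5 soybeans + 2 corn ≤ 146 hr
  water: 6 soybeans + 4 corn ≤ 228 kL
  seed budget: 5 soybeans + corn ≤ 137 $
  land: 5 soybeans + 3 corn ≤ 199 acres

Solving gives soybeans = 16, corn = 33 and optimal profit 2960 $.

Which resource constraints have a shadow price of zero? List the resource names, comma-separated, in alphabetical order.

labor: 146/146 (binding)
water: 228/228 (binding)
seed budget: 113/137 (slack 24)
land: 179/199 (slack 20)
By complementary slackness, a constraint with positive slack has shadow price 0 → land, seed budget.

land, seed budget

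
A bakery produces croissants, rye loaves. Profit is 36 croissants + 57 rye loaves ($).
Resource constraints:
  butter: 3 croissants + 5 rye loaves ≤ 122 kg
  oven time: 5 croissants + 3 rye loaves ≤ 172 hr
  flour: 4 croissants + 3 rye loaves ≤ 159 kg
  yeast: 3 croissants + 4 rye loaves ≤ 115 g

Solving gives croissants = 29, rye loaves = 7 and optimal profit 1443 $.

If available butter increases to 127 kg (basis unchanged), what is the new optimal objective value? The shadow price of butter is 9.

Δb = 5, so new z* = 1443 + (9)·(5) = 1443 + 45 = 1488.

1488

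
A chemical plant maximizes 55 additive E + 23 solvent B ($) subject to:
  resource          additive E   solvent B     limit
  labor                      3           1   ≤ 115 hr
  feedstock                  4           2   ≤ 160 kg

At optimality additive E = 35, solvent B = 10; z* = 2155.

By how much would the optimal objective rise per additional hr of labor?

9

Both labor and feedstock are binding at x*.
From A_Bᵀ y = c: 3·y_labor + 4·y_feedstock = 55; 1·y_labor + 2·y_feedstock = 23.
→ y_labor = 9 and y_feedstock = 7.
Shadow price of labor = 9.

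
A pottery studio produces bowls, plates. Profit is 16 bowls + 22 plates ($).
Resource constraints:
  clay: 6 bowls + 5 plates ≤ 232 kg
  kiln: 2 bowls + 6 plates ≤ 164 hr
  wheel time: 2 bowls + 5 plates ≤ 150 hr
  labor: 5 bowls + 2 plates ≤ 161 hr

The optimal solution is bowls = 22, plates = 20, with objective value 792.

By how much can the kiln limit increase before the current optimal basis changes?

7.8

Binding constraints: clay, kiln. The basis is B = [[6,5],[2,6]] with det 26.
Per unit increase in kiln, x* moves by d = (-0.1923, 0.2308).
The basis stays optimal until wheel time becomes binding; allowable increase = 7.8 hr.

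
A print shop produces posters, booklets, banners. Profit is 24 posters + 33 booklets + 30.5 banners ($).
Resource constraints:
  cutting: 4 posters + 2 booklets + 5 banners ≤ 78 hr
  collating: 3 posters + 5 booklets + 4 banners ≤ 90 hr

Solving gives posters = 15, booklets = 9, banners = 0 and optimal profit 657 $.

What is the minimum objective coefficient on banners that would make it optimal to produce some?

Check each constraint at x*: cutting 78/78 (tight); collating 90/90 (tight).
From A_Bᵀ y = c: 4·y_cutting + 3·y_collating = 24; 2·y_cutting + 5·y_collating = 33.
Solving: y_cutting = 1.5, y_collating = 6.
banners enters the basis when its profit ≥ yᵀa₃ = 1.5·5 + 6·4 = 31.5.

31.5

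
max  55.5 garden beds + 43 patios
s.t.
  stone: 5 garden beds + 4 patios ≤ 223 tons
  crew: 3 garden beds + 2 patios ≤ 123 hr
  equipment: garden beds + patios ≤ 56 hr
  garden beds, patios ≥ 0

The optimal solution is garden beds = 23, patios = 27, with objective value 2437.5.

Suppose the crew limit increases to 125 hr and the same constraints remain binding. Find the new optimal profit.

2444.5

At the optimum: stone uses 223 of 223 (binding); crew uses 123 of 123 (binding); equipment uses 50 of 56 (slack = 6).
Since equipment is not tight, its dual is 0.
The binding rows give the dual system: 5·y_stone + 3·y_crew = 55.5 and 4·y_stone + 2·y_crew = 43.
This yields shadow prices y_stone = 9, y_crew = 3.5.
Δz = y_crew·Δb = 3.5 × (2) = 7, so new z* = 2437.5 + 7 = 2444.5.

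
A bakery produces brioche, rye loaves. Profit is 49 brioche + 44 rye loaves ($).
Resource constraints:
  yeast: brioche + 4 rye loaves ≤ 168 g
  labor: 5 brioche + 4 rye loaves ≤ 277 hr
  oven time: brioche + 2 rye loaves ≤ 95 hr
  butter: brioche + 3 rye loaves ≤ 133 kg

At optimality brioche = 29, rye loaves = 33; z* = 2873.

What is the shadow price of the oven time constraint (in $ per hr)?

Check each constraint at x*: yeast 161/168 (slack 7); labor 277/277 (tight); oven time 95/95 (tight); butter 128/133 (slack 5).
Since yeast, butter are not tight, their duals are 0.
From A_Bᵀ y = c: 5·y_labor + 1·y_oven time = 49; 4·y_labor + 2·y_oven time = 44.
→ y_labor = 9 and y_oven time = 4.
Shadow price of oven time = 4.

4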